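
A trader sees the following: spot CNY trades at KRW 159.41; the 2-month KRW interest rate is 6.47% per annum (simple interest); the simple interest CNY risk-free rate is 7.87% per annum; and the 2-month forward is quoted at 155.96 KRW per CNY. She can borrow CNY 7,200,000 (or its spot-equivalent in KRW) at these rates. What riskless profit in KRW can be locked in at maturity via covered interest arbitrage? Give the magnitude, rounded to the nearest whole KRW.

T = 2/12 years.
Invest the CNY and cover forward: 7,200,000 × 1.013116666667 × 155.96 = KRW 1,137,640,862.40.
Convert at spot and invest in KRW: 7,200,000 × 159.41 × 1.010783333333 = KRW 1,160,128,592.40.
The quoted forward undervalues CNY, so borrow CNY, convert to KRW at spot, deposit the KRW at 6.47%, and buy CNY forward at 155.96 to cover the loan.
Profit = 1,160,128,592.40 − 1,137,640,862.40 = KRW 22,487,730.

KRW 22,487,730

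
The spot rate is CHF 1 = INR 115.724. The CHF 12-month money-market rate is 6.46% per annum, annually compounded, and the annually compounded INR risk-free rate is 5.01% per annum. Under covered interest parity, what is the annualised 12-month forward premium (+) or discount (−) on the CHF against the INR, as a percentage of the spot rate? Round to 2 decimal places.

-1.36%

T = 1 year.
CIP forward (INR per CHF) = 115.724 × 1.050100/1.064600 = 114.147823.
(F − S)/S ÷ T = (114.147823 − 115.724)/115.724/1 = -0.013620 → -1.36%.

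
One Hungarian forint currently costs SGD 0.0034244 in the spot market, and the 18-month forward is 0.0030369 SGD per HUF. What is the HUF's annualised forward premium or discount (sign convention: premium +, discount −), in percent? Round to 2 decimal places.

T = 18/12 years.
(F − S)/S = (0.0030369 − 0.0034244)/0.0034244 = -0.1131585.
Per annum: -0.1131585 / (18/12) = -0.075439 = -7.54%.

-7.54%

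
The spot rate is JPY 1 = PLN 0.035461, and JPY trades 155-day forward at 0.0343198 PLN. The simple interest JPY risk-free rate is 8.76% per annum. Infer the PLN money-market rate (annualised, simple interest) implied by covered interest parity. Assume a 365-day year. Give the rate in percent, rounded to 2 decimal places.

T = 155/365 years.
F/S = 0.0343198/0.035461 = 0.9678182 = (growth of PLN) / (growth of JPY).
JPY growth factor: 1 + 0.0876×155/365 = 1.037200.
Hence g_PLN = 1.003821.
r = (1.003821 − 1)/(155/365) = 0.008998 → 0.90%.

0.90%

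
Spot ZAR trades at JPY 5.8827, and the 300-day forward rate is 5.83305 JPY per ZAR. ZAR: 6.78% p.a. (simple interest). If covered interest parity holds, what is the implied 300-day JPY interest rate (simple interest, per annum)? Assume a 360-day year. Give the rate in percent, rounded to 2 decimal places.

5.71%

T = 300/360 years.
CIP gives F = S · g_JPY/g_ZAR, so g_JPY/g_ZAR = 5.83305/5.8827 = 0.9915600.
The ZAR side grows by 1 + 0.0678×300/360 = 1.056500.
That pins the JPY growth at 1.0475831.
(1.0475831 − 1)/T = 0.057100, i.e. 5.71%.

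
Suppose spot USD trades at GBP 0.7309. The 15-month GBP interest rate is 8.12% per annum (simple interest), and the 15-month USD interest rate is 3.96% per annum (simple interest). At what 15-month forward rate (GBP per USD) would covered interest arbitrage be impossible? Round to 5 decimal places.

0.76711

T = 15/12 years.
GBP growth factor: 1 + 0.0812×15/12 = 1.101500.
USD growth factor: 1 + 0.0396×15/12 = 1.049500.
Forward (GBP per USD) = 0.7309 × 1.101500 / 1.049500 = 0.7671142.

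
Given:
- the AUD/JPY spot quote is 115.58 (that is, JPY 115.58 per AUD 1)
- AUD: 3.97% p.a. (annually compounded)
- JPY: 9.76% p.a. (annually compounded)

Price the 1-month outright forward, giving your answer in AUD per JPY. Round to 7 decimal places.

T = 1/12 years.
JPY growth factor: (1 + 0.0976)^(1/12) = 1.0077907.
AUD accumulates by (1 + 0.0397)^(1/12) = 1.0032496.
So F = 115.58 × 1.0077907 / 1.0032496 = 116.1032 (JPY/AUD).
Quoted the other way: 1/116.1032 = 0.0086130 AUD per JPY.

0.0086130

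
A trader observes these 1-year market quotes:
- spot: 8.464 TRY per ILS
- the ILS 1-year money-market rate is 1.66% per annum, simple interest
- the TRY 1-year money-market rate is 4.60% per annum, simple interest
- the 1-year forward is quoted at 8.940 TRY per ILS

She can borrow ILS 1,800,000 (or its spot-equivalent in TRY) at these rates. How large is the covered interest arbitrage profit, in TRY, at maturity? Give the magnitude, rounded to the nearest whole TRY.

TRY 423,108

T = 1 year.
Invest the ILS and cover forward: 1,800,000 × 1.016600 × 8.940 = TRY 16,359,127.20.
Convert at spot and invest in TRY: 1,800,000 × 8.464 × 1.046000 = TRY 15,936,019.20.
The quoted forward overvalues ILS, so borrow TRY, buy ILS at spot, deposit the ILS at 1.66%, and sell the proceeds forward at 8.940.
The gap between the two covered legs is TRY 423,108.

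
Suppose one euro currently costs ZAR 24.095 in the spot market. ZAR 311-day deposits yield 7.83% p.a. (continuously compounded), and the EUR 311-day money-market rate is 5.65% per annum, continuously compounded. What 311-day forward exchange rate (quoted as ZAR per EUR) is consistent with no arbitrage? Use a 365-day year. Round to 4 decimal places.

T = 311/365 years.
Growth of 1 ZAR over T: e^(0.0783×311/365) = 1.06899172.
Growth of 1 EUR over T: e^(0.0565×311/365) = 1.0493187.
Forward (ZAR per EUR) = 24.095 × 1.06899172 / 1.0493187 = 24.546742.

24.5467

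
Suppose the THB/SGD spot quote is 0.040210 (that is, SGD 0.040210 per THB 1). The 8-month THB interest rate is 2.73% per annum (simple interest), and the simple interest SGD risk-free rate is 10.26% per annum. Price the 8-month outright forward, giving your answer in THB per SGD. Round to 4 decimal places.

23.7009

T = 8/12 years.
SGD growth factor: 1 + 0.1026×8/12 = 1.068400.
THB growth factor: 1 + 0.0273×8/12 = 1.018200.
Forward (SGD per THB) = 0.04021 × 1.068400 / 1.018200 = 0.042192461.
Quoted the other way: 1/0.042192461 = 23.7009 THB per SGD.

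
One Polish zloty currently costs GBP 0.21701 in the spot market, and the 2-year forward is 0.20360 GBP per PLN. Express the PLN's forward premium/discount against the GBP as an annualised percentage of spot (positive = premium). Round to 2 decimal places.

T = 2 years.
(F − S)/S = (0.20360 − 0.21701)/0.21701 = -0.0617944.
Annualise by dividing by T: -0.0617944 / 2 = -0.030897 → -3.09%.

-3.09%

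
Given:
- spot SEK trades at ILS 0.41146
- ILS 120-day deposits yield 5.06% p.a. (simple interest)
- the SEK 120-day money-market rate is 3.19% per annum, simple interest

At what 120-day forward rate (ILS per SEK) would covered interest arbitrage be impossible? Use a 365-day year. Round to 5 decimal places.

0.41396

T = 120/365 years.
ILS growth factor: 1 + 0.0506×120/365 = 1.0166356.
Growth of 1 SEK over T: 1 + 0.0319×120/365 = 1.0104877.
CIP: F = S · (grow ILS)/(grow SEK) = 0.41146 × 1.0166356/1.0104877 = 0.4139634 ILS per SEK.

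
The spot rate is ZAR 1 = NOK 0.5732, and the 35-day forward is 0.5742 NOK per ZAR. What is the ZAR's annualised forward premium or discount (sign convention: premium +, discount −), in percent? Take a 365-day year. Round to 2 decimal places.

T = 35/365 years.
(F − S)/S = (0.5742 − 0.5732)/0.5732 = 0.0017446.
×(1/T) gives 1.82% p.a.

+1.82%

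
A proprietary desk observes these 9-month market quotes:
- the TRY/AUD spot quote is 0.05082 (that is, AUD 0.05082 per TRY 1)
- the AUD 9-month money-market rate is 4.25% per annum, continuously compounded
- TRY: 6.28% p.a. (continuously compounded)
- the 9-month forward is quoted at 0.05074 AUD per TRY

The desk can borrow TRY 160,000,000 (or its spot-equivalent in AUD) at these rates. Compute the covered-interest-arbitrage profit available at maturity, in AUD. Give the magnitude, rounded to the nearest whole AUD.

T = 9/12 years.
Keep in TRY, deliver into the forward: 160,000,000·1.048226827·0.05074 = AUD 8,509,924.67.
Swap to AUD now, deposit: 160,000,000·0.05082·1.032388449 = AUD 8,394,556.96.
The quoted forward overvalues TRY, so borrow AUD, buy TRY at spot, deposit the TRY at 6.28%, and sell the proceeds forward at 0.05074.
Arbitrage profit = |8,509,924.67 − 8,394,556.96| = AUD 115,368.

AUD 115,368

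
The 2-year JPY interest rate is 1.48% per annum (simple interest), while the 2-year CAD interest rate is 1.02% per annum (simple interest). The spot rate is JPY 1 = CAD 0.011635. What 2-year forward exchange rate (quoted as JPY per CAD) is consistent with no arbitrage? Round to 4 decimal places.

T = 2 years.
CAD growth factor: 1 + 0.0102×2 = 1.020400.
Growth of 1 JPY over T: 1 + 0.0148×2 = 1.029600.
So F = 0.011635 × 1.020400 / 1.029600 = 0.011531035 (CAD/JPY).
Quoted the other way: 1/0.011531035 = 86.7225 JPY per CAD.

86.7225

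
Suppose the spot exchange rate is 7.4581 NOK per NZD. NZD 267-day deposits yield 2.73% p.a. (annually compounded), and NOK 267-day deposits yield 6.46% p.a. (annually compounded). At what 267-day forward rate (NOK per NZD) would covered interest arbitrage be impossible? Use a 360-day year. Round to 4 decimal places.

T = 267/360 years.
NOK accumulates by (1 + 0.0646)^(267/360) = 1.0475223.
Growth of 1 NZD over T: (1 + 0.0273)^(267/360) = 1.0201769.
CIP: F = S · (grow NOK)/(grow NZD) = 7.4581 × 1.0475223/1.0201769 = 7.658011 NOK per NZD.

7.6580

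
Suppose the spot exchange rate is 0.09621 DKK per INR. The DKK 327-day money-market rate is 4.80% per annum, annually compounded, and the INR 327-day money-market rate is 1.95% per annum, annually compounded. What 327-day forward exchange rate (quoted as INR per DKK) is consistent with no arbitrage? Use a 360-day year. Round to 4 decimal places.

T = 327/360 years.
Growth of 1 DKK over T: (1 + 0.0480)^(327/360) = 1.04350571.
INR growth factor: (1 + 0.0195)^(327/360) = 1.01769678.
So F = 0.09621 × 1.04350571 / 1.01769678 = 0.098649899 (DKK/INR).
Quoted the other way: 1/0.098649899 = 10.1369 INR per DKK.

10.1369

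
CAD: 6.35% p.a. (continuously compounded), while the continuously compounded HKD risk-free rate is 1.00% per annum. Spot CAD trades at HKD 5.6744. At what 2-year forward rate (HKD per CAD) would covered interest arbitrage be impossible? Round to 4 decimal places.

T = 2 years.
HKD growth factor: e^(0.0100×2) = 1.0202013.
Growth of 1 CAD over T: e^(0.0635×2) = 1.135417.
So F = 5.6744 × 1.0202013 / 1.135417 = 5.098594 (HKD/CAD).

5.0986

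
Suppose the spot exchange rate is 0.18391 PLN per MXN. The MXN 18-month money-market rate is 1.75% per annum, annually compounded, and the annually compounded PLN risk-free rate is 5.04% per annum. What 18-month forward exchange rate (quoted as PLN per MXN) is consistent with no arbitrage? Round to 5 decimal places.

T = 18/12 years.
PLN growth factor: (1 + 0.0504)^(18/12) = 1.0765447.
Growth of 1 MXN over T: (1 + 0.0175)^(18/12) = 1.0263645.
CIP: F = S · (grow PLN)/(grow MXN) = 0.18391 × 1.0765447/1.0263645 = 0.1929016 PLN per MXN.

0.19290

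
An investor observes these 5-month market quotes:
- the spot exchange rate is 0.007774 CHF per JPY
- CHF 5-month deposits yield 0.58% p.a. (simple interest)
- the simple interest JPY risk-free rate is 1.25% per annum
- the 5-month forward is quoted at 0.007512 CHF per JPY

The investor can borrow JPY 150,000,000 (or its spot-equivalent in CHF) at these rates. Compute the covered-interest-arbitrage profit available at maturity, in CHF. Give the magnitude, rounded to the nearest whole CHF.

T = 5/12 years.
Keep in JPY, deliver into the forward: 150,000,000·1.005208333·0.007512 = CHF 1,132,668.75.
Swap to CHF now, deposit: 150,000,000·0.007774·1.002416667 = CHF 1,168,918.08.
The quoted forward undervalues JPY, so borrow JPY, convert to CHF at spot, deposit the CHF at 0.58%, and buy JPY forward at 0.007512 to cover the loan.
Profit = 1,168,918.08 − 1,132,668.75 = CHF 36,249.

CHF 36,249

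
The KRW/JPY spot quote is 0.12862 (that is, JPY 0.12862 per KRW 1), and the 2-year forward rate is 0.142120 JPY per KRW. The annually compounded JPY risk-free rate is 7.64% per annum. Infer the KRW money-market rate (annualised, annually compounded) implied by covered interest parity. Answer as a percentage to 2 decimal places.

T = 2 years.
By CIP, F/S equals the JPY-to-KRW growth ratio: 0.14212/0.12862 = 1.1049603.
The JPY side grows by (1 + 0.0764)^2 = 1.158637.
That pins the KRW growth at 1.0485779.
Annualise: 1.0485779^(1/2) − 1 = 0.024001 = 2.40%.

2.40%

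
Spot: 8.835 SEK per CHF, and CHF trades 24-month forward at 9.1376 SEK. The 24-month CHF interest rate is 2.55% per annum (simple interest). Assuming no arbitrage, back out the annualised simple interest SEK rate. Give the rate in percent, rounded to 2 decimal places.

4.35%

T = 2 years.
By CIP, F/S equals the SEK-to-CHF growth ratio: 9.1376/8.835 = 1.0342501.
CHF growth factor: 1 + 0.0255×2 = 1.051000.
So the SEK growth factor = 1.0869969.
r = (1.0869969 − 1)/2 = 0.043498 → 4.35%.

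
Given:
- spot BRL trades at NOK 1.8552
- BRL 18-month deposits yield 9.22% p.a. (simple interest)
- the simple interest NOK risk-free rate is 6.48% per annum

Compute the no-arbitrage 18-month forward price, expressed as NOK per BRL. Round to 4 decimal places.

1.7882

T = 18/12 years.
NOK growth factor: 1 + 0.0648×18/12 = 1.097200.
BRL growth factor: 1 + 0.0922×18/12 = 1.138300.
Forward (NOK per BRL) = 1.8552 × 1.097200 / 1.138300 = 1.788215.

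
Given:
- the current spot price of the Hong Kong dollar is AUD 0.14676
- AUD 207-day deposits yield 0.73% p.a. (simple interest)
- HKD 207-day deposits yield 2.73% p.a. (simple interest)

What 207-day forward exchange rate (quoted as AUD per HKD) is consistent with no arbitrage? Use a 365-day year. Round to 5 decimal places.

0.14512

T = 207/365 years.
AUD accumulates by 1 + 0.0073×207/365 = 1.004140.
HKD accumulates by 1 + 0.0273×207/365 = 1.0154825.
CIP: F = S · (grow AUD)/(grow HKD) = 0.14676 × 1.004140/1.0154825 = 0.1451208 AUD per HKD.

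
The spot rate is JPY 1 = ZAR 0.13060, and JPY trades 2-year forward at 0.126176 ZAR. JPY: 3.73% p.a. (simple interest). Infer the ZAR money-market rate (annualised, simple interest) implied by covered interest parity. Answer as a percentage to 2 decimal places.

1.91%

T = 2 years.
CIP gives F = S · g_ZAR/g_JPY, so g_ZAR/g_JPY = 0.126176/0.1306 = 0.9661256.
The JPY side grows by 1 + 0.0373×2 = 1.074600.
Hence g_ZAR = 1.0381986.
r = (1.0381986 − 1)/2 = 0.019099 → 1.91%.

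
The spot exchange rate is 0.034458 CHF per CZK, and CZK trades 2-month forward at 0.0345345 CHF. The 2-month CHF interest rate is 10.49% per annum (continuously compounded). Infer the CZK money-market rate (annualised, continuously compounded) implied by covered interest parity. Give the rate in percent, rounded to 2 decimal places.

T = 2/12 years.
F/S = 0.0345345/0.034458 = 1.0022201 = (growth of CHF) / (growth of CZK).
CHF growth factor: e^(0.1049×2/12) = 1.0176371.
So the CZK growth factor = 1.0153828.
r = ln(1.0153828)/(2/12) = 0.091594 → 9.16%.

9.16%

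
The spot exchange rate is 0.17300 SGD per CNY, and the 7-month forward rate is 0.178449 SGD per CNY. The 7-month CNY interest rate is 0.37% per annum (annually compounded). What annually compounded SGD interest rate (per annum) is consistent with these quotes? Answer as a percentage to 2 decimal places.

T = 7/12 years.
F/S = 0.178449/0.173 = 1.0314971 = (growth of SGD) / (growth of CNY).
CNY growth factor: (1 + 0.0037)^(7/12) = 1.0021567.
Hence g_SGD = 1.0337217.
Annualise: 1.0337217^(12/7) − 1 = 0.058503 = 5.85%.

5.85%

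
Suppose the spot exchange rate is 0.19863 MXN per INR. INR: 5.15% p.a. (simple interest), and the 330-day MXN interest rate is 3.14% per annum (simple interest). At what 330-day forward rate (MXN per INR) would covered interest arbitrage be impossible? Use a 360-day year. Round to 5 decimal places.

0.19514

T = 330/360 years.
MXN growth factor: 1 + 0.0314×330/360 = 1.0287833.
INR growth factor: 1 + 0.0515×330/360 = 1.0472083.
Forward (MXN per INR) = 0.19863 × 1.0287833 / 1.0472083 = 0.1951352.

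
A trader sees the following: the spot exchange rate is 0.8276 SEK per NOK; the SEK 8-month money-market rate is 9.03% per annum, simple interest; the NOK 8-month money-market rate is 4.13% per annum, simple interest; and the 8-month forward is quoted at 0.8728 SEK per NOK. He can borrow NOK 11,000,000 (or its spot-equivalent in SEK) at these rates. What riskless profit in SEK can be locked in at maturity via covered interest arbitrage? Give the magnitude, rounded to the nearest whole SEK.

T = 8/12 years.
Keep in NOK, deliver into the forward: 11,000,000·1.027533333·0.8728 = SEK 9,865,142.02.
Swap to SEK now, deposit: 11,000,000·0.8276·1.060200 = SEK 9,651,636.72.
The quoted forward overvalues NOK, so borrow SEK, buy NOK at spot, deposit the NOK at 4.13%, and sell the proceeds forward at 0.8728.
Profit = 9,865,142.02 − 9,651,636.72 = SEK 213,505.

SEK 213,505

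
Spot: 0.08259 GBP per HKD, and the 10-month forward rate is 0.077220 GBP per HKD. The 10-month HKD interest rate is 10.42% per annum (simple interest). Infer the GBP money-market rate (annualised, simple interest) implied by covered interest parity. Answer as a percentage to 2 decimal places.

1.94%

T = 10/12 years.
By CIP, F/S equals the GBP-to-HKD growth ratio: 0.07722/0.08259 = 0.9349800.
HKD growth factor: 1 + 0.1042×10/12 = 1.0868333.
Hence g_GBP = 1.0161674.
r = (1.0161674 − 1)/(10/12) = 0.019401 → 1.94%.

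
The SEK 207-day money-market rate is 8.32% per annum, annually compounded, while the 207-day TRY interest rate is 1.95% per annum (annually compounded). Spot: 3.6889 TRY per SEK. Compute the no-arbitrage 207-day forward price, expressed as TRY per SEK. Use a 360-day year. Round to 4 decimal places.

3.5626

T = 207/360 years.
TRY accumulates by (1 + 0.0195)^(207/360) = 1.0111665.
SEK accumulates by (1 + 0.0832)^(207/360) = 1.047026.
So F = 3.6889 × 1.0111665 / 1.047026 = 3.562559 (TRY/SEK).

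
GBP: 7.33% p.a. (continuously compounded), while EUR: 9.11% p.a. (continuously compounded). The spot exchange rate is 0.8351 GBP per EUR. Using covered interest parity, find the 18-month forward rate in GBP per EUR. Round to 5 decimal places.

0.81310

T = 18/12 years.
GBP accumulates by e^(0.0733×18/12) = 1.1162223.
EUR growth factor: e^(0.0911×18/12) = 1.1464268.
So F = 0.8351 × 1.1162223 / 1.1464268 = 0.8130979 (GBP/EUR).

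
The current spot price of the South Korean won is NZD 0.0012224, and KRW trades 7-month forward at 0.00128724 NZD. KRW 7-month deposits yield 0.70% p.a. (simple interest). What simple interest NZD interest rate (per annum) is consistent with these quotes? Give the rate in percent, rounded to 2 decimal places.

T = 7/12 years.
By CIP, F/S equals the NZD-to-KRW growth ratio: 0.00128724/0.0012224 = 1.0530432.
KRW growth factor: 1 + 0.0070×7/12 = 1.0040833.
So the NZD growth factor = 1.0573431.
(1.0573431 − 1)/T = 0.098302, i.e. 9.83%.

9.83%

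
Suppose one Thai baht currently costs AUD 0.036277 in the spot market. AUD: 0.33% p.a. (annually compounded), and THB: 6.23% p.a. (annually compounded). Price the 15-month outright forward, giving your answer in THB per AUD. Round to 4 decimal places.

29.6066

T = 15/12 years.
AUD growth factor: (1 + 0.0033)^(15/12) = 1.0041267.
Growth of 1 THB over T: (1 + 0.0623)^(15/12) = 1.07847226.
Forward (AUD per THB) = 0.036277 × 1.0041267 / 1.07847226 = 0.033776209.
Invert for THB per AUD: 1 / 0.033776209 = 29.6066.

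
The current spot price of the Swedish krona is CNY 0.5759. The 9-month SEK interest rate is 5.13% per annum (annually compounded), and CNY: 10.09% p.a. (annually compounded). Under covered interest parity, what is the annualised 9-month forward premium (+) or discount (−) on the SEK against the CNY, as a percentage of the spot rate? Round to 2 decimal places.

T = 9/12 years.
No-arbitrage forward: 0.5759 × 1.0747585 / 1.0382334 = 0.5961602 CNY/SEK.
(F − S)/S ÷ T = (0.5961602 − 0.5759)/0.5759/(9/12) = 0.046907 → 4.69%.

+4.69%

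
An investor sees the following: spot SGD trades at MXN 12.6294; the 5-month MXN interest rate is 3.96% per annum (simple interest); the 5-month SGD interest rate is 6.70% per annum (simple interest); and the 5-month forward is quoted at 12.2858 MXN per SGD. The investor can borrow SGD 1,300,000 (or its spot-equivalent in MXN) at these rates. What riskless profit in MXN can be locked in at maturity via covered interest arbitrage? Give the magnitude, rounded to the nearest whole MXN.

MXN 271,708

T = 5/12 years.
Route A — deposit SGD, sell forward: 1,300,000 × 1.0279166667 × 12.2858 = MXN 16,417,412.16.
Route B — convert at spot, deposit MXN: 1,300,000 × 12.6294 × 1.016500 = MXN 16,689,120.63.
The quoted forward undervalues SGD, so borrow SGD, convert to MXN at spot, deposit the MXN at 3.96%, and buy SGD forward at 12.2858 to cover the loan.
Arbitrage profit = |16,417,412.16 − 16,689,120.63| = MXN 271,708.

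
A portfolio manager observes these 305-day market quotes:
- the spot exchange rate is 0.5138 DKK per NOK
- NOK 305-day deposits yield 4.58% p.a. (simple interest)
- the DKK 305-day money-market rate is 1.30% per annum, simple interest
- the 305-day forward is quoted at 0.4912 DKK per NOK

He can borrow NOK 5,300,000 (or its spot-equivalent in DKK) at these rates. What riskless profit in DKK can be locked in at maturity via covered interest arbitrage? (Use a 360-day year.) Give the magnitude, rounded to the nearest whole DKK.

DKK 48,755

T = 305/360 years.
Invest the NOK and cover forward: 5,300,000 × 1.038802778 × 0.4912 = DKK 2,704,377.60.
Convert at spot and invest in DKK: 5,300,000 × 0.5138 × 1.011013889 = DKK 2,753,132.36.
The quoted forward undervalues NOK, so borrow NOK, convert to DKK at spot, deposit the DKK at 1.30%, and buy NOK forward at 0.4912 to cover the loan.
Arbitrage profit = |2,704,377.60 − 2,753,132.36| = DKK 48,755.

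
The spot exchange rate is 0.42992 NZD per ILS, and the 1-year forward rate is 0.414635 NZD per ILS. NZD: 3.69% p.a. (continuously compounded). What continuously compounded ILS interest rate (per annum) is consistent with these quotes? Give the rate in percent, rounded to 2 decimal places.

7.31%

T = 1 year.
By CIP, F/S equals the NZD-to-ILS growth ratio: 0.414635/0.42992 = 0.9644469.
The NZD side grows by e^(0.0369×1) = 1.0375893.
Hence g_ILS = 1.0758387.
Take logs: ln 1.0758387 / 1 = 0.073101, so 7.31%.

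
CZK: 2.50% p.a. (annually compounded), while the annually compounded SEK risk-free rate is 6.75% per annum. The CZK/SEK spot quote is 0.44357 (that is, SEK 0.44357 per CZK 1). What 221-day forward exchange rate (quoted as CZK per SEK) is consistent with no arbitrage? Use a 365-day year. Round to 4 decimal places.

T = 221/365 years.
SEK growth factor: (1 + 0.0675)^(221/365) = 1.0403421.
CZK growth factor: (1 + 0.0250)^(221/365) = 1.0150632.
So F = 0.44357 × 1.0403421 / 1.0150632 = 0.4546166 (SEK/CZK).
Quoted the other way: 1/0.4546166 = 2.1997 CZK per SEK.

2.1997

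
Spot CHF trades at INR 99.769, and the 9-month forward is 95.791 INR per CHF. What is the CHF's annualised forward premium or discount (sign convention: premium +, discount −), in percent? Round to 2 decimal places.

-5.32%

T = 9/12 years.
CHF trades forward at -3.98721% vs spot over the period.
×(1/T) gives -5.32% p.a.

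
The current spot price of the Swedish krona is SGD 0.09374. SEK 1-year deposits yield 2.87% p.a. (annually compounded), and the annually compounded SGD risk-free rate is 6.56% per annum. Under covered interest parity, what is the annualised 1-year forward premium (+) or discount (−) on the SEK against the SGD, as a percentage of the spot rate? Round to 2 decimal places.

+3.59%

T = 1 year.
No-arbitrage forward: 0.09374 × 1.065600 / 1.028700 = 0.09710250 SGD/SEK.
Annualised premium = (F − S)/S × (1/T) = (0.09710250 − 0.09374)/0.09374 ÷ 1 = 3.59%.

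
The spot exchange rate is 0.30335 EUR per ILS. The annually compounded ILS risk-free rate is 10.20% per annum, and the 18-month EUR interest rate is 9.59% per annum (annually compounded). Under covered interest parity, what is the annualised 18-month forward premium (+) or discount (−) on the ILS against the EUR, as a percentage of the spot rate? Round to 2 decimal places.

-0.55%

T = 18/12 years.
CIP forward (EUR per ILS) = 0.30335 × 1.1472456/1.1568376 = 0.30083475.
Annualised premium = (F − S)/S × (1/T) = (0.30083475 − 0.30335)/0.30335 ÷ (18/12) = -0.55%.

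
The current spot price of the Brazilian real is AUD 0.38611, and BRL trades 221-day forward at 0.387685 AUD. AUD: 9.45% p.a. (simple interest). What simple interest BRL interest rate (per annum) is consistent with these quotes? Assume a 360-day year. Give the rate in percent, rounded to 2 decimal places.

T = 221/360 years.
By CIP, F/S equals the AUD-to-BRL growth ratio: 0.387685/0.38611 = 1.0040791.
The AUD side grows by 1 + 0.0945×221/360 = 1.0580125.
So the BRL growth factor = 1.0537143.
(1.0537143 − 1)/T = 0.087498, i.e. 8.75%.

8.75%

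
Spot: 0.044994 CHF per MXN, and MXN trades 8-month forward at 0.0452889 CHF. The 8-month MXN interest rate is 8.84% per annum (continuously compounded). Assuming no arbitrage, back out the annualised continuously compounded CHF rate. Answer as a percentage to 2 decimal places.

9.82%

T = 8/12 years.
CIP gives F = S · g_CHF/g_MXN, so g_CHF/g_MXN = 0.0452889/0.044994 = 1.0065542.
MXN growth factor: e^(0.0884×8/12) = 1.0607045.
So the CHF growth factor = 1.0676566.
r = ln(1.0676566)/(8/12) = 0.098199 → 9.82%.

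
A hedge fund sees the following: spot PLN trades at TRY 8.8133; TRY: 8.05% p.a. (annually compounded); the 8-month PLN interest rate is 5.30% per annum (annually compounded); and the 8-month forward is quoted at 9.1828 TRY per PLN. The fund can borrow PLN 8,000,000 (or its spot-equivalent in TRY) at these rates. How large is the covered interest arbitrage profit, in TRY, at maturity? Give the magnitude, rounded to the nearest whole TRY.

T = 8/12 years.
Route A — deposit PLN, sell forward: 8,000,000 × 1.0350283546 × 9.1828 = TRY 76,035,667.00.
Route B — convert at spot, deposit TRY: 8,000,000 × 8.8133 × 1.0529712516 = TRY 74,241,212.25.
The quoted forward overvalues PLN, so borrow TRY, buy PLN at spot, deposit the PLN at 5.30%, and sell the proceeds forward at 9.1828.
Profit = 76,035,667.00 − 74,241,212.25 = TRY 1,794,455.

TRY 1,794,455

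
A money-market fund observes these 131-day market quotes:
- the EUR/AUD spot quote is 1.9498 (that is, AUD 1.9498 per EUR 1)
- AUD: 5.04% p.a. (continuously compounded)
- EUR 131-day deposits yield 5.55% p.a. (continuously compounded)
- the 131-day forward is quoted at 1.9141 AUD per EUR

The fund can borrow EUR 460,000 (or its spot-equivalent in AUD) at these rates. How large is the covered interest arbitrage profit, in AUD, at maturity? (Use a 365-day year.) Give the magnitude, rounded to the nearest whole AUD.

AUD 15,079

T = 131/365 years.
Route A — deposit EUR, sell forward: 460,000 × 1.02011889 × 1.9141 = AUD 898,200.40.
Route B — convert at spot, deposit AUD: 460,000 × 1.9498 × 1.01825336 = AUD 913,279.58.
The quoted forward undervalues EUR, so borrow EUR, convert to AUD at spot, deposit the AUD at 5.04%, and buy EUR forward at 1.9141 to cover the loan.
Arbitrage profit = |898,200.40 − 913,279.58| = AUD 15,079.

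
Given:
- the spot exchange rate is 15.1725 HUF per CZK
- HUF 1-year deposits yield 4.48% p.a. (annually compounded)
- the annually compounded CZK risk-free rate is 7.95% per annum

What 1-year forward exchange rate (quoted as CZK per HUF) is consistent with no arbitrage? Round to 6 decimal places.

T = 1 year.
HUF accumulates by (1 + 0.0448)^1 = 1.044800.
CZK growth factor: (1 + 0.0795)^1 = 1.079500.
CIP: F = S · (grow HUF)/(grow CZK) = 15.1725 × 1.044800/1.079500 = 14.68479 HUF per CZK.
Quoted the other way: 1/14.68479 = 0.068098 CZK per HUF.

0.068098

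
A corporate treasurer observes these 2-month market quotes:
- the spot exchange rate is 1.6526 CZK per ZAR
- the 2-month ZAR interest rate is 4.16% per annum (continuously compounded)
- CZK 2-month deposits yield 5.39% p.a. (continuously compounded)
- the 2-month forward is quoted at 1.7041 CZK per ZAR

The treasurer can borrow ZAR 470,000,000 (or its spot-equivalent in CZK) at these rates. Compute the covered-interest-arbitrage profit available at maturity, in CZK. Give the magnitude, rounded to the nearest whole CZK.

T = 2/12 years.
Invest the ZAR and cover forward: 470,000,000 × 1.00695742453 × 1.7041 = CZK 806,499,389.16.
Convert at spot and invest in CZK: 470,000,000 × 1.6526 × 1.00902380457 = CZK 783,730,987.53.
The quoted forward overvalues ZAR, so borrow CZK, buy ZAR at spot, deposit the ZAR at 4.16%, and sell the proceeds forward at 1.7041.
Profit = 806,499,389.16 − 783,730,987.53 = CZK 22,768,402.

CZK 22,768,402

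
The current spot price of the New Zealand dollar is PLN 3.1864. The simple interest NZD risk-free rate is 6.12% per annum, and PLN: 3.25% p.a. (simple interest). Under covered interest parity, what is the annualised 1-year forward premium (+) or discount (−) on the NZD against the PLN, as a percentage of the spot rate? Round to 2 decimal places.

-2.70%

T = 1 year.
No-arbitrage forward: 3.1864 × 1.032500 / 1.061200 = 3.1002243 PLN/NZD.
Annualised premium = (F − S)/S × (1/T) = (3.1002243 − 3.1864)/3.1864 ÷ 1 = -2.70%.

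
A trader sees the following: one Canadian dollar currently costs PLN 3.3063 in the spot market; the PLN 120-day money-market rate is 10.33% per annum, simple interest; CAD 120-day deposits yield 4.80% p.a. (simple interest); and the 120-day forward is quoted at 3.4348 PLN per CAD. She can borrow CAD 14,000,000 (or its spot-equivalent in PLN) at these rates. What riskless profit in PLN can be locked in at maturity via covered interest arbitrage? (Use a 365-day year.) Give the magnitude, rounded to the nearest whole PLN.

T = 120/365 years.
Keep in CAD, deliver into the forward: 14,000,000·1.0157808219·3.4348 = PLN 48,846,055.54.
Swap to PLN now, deposit: 14,000,000·3.3063·1.0339616438 = PLN 47,860,223.36.
The quoted forward overvalues CAD, so borrow PLN, buy CAD at spot, deposit the CAD at 4.80%, and sell the proceeds forward at 3.4348.
The gap between the two covered legs is PLN 985,832.

PLN 985,832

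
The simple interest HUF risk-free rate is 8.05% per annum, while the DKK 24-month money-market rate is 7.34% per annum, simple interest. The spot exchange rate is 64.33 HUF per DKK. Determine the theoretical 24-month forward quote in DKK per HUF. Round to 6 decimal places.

T = 2 years.
HUF accumulates by 1 + 0.0805×2 = 1.161000.
DKK accumulates by 1 + 0.0734×2 = 1.146800.
Forward (HUF per DKK) = 64.33 × 1.161000 / 1.146800 = 65.12655.
Quoted the other way: 1/65.12655 = 0.015355 DKK per HUF.

0.015355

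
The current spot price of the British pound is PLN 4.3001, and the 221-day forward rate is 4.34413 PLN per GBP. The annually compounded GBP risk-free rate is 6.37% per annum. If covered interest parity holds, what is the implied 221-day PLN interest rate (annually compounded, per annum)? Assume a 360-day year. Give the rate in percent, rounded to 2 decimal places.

8.15%

T = 221/360 years.
By CIP, F/S equals the PLN-to-GBP growth ratio: 4.34413/4.3001 = 1.0102393.
The GBP side grows by (1 + 0.0637)^(221/360) = 1.0386375.
So the PLN growth factor = 1.0492724.
r = 1.0492724^(360/221) − 1 = 0.081499 → 8.15%.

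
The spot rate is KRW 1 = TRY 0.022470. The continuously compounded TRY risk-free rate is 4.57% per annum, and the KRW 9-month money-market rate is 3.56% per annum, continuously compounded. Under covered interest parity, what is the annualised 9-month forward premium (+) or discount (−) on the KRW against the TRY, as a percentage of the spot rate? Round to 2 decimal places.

+1.01%

T = 9/12 years.
CIP forward (TRY per KRW) = 0.02247 × 1.0348692/1.0270596 = 0.022640858.
Annualised premium = (F − S)/S × (1/T) = (0.022640858 − 0.02247)/0.02247 ÷ (9/12) = 1.01%.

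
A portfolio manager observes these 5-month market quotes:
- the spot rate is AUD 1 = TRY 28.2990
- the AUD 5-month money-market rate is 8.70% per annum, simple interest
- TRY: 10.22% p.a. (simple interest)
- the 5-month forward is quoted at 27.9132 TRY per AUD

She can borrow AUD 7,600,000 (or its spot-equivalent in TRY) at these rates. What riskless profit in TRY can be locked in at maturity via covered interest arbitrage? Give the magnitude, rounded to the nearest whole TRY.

TRY 4,400,493

T = 5/12 years.
Route A — deposit AUD, sell forward: 7,600,000 × 1.036250 × 27.9132 = TRY 219,830,406.60.
Route B — convert at spot, deposit TRY: 7,600,000 × 28.2990 × 1.04258333333 = TRY 224,230,899.70.
The quoted forward undervalues AUD, so borrow AUD, convert to TRY at spot, deposit the TRY at 10.22%, and buy AUD forward at 27.9132 to cover the loan.
The gap between the two covered legs is TRY 4,400,493.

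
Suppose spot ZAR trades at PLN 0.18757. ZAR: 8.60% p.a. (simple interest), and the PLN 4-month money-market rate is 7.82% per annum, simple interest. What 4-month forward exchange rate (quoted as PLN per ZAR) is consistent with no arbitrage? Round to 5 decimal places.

0.18710

T = 4/12 years.
PLN growth factor: 1 + 0.0782×4/12 = 1.0260667.
ZAR accumulates by 1 + 0.0860×4/12 = 1.0286667.
Forward (PLN per ZAR) = 0.18757 × 1.0260667 / 1.0286667 = 0.1870959.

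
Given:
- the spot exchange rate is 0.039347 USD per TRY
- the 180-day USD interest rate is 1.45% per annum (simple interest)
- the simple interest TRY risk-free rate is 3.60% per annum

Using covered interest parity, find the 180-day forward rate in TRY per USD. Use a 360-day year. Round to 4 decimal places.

25.6861

T = 180/360 years.
USD growth factor: 1 + 0.0145×180/360 = 1.007250.
TRY accumulates by 1 + 0.0360×180/360 = 1.018000.
Forward (USD per TRY) = 0.039347 × 1.007250 / 1.018000 = 0.038931499.
Quoted the other way: 1/0.038931499 = 25.6861 TRY per USD.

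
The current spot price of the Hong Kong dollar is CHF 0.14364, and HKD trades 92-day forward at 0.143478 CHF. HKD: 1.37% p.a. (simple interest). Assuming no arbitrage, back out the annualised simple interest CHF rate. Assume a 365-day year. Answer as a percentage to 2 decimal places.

T = 92/365 years.
F/S = 0.143478/0.14364 = 0.9988722 = (growth of CHF) / (growth of HKD).
HKD growth factor: 1 + 0.0137×92/365 = 1.0034532.
So the CHF growth factor = 1.0023215.
r = (1.0023215 − 1)/(92/365) = 0.009210 → 0.92%.

0.92%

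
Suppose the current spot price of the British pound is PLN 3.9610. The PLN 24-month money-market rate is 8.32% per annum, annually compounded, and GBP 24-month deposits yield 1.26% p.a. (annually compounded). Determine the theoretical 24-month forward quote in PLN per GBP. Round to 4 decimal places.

4.5326

T = 2 years.
PLN accumulates by (1 + 0.0832)^2 = 1.1733222.
GBP accumulates by (1 + 0.0126)^2 = 1.0253588.
CIP: F = S · (grow PLN)/(grow GBP) = 3.961 × 1.1733222/1.0253588 = 4.532588 PLN per GBP.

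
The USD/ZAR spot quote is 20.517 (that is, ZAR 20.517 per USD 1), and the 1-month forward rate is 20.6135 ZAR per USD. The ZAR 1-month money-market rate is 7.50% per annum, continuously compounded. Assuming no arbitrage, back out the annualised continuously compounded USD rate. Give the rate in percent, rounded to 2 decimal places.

T = 1/12 years.
F/S = 20.6135/20.517 = 1.0047034 = (growth of ZAR) / (growth of USD).
ZAR growth factor: e^(0.0750×1/12) = 1.0062696.
Hence g_USD = 1.0015589.
r = ln(1.0015589)/(1/12) = 0.018692 → 1.87%.

1.87%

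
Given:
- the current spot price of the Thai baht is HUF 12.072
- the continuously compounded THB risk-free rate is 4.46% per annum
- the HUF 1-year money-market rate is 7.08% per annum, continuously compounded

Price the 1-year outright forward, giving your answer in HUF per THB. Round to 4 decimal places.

12.3925

T = 1 year.
Growth of 1 HUF over T: e^(0.0708×1) = 1.07336653.
THB accumulates by e^(0.0446×1) = 1.04560953.
Forward (HUF per THB) = 12.072 × 1.07336653 / 1.04560953 = 12.392466.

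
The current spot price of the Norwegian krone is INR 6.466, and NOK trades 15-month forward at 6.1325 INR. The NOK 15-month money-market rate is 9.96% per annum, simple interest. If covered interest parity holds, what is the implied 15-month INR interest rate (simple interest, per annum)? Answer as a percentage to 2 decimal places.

5.32%

T = 15/12 years.
F/S = 6.1325/6.466 = 0.9484225 = (growth of INR) / (growth of NOK).
The NOK side grows by 1 + 0.0996×15/12 = 1.124500.
That pins the INR growth at 1.0665011.
r = (1.0665011 − 1)/(15/12) = 0.053201 → 5.32%.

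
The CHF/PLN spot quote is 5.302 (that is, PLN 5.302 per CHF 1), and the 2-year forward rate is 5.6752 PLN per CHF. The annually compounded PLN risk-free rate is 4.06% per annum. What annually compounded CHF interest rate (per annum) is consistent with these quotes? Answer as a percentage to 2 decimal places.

0.58%

T = 2 years.
F/S = 5.6752/5.302 = 1.0703885 = (growth of PLN) / (growth of CHF).
The PLN side grows by (1 + 0.0406)^2 = 1.0828484.
That pins the CHF growth at 1.0116405.
Annualise: 1.0116405^(1/2) − 1 = 0.005803 = 0.58%.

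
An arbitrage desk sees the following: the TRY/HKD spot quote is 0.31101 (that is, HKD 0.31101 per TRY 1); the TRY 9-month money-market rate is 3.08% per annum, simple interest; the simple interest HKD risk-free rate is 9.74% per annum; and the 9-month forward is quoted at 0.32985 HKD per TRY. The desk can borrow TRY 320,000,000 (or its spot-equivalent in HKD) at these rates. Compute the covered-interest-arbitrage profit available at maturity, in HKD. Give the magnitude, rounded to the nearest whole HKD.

HKD 1,196,881

T = 9/12 years.
Invest the TRY and cover forward: 320,000,000 × 1.023100 × 0.32985 = HKD 107,990,251.20.
Convert at spot and invest in HKD: 320,000,000 × 0.31101 × 1.073050 = HKD 106,793,369.76.
The quoted forward overvalues TRY, so borrow HKD, buy TRY at spot, deposit the TRY at 3.08%, and sell the proceeds forward at 0.32985.
The gap between the two covered legs is HKD 1,196,881.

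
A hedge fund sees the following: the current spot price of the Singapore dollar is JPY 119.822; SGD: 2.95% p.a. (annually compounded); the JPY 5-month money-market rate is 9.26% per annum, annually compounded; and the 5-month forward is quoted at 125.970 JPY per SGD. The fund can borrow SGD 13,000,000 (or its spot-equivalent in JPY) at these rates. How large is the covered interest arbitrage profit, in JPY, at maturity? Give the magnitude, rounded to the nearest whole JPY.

T = 5/12 years.
Invest the SGD and cover forward: 13,000,000 × 1.012187523013 × 125.970 = JPY 1,657,568,409.56.
Convert at spot and invest in JPY: 13,000,000 × 119.822 × 1.037589333238 = JPY 1,616,238,378.13.
The quoted forward overvalues SGD, so borrow JPY, buy SGD at spot, deposit the SGD at 2.95%, and sell the proceeds forward at 125.970.
Arbitrage profit = |1,657,568,409.56 − 1,616,238,378.13| = JPY 41,330,031.

JPY 41,330,031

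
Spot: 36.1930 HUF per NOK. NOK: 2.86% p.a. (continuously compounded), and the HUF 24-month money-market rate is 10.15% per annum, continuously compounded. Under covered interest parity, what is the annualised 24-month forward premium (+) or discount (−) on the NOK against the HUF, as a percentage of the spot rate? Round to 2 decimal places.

T = 2 years.
F = S · g_HUF/g_NOK = 36.193 × 1.2250725/1.0588676 = 41.8740256.
Annualised premium = (F − S)/S × (1/T) = (41.8740256 − 36.193)/36.193 ÷ 2 = 7.85%.

+7.85%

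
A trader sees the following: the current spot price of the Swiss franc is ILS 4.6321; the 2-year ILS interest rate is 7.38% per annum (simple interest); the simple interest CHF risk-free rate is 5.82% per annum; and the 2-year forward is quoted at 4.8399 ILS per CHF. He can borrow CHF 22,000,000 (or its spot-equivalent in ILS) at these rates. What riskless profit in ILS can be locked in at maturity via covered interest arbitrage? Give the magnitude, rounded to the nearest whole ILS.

ILS 1,924,261

T = 2 years.
Route A — deposit CHF, sell forward: 22,000,000 × 1.116400 × 4.8399 = ILS 118,871,815.92.
Route B — convert at spot, deposit ILS: 22,000,000 × 4.6321 × 1.147600 = ILS 116,947,555.12.
The quoted forward overvalues CHF, so borrow ILS, buy CHF at spot, deposit the CHF at 5.82%, and sell the proceeds forward at 4.8399.
Profit = 118,871,815.92 − 116,947,555.12 = ILS 1,924,261.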